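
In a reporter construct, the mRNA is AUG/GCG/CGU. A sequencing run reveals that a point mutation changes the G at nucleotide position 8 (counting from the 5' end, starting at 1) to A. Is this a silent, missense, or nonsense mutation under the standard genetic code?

missense

Position 8 falls in codon 3: CGU → Arg.
After the substitution the codon is CAU → His.
Arg ≠ His, so this is a missense mutation.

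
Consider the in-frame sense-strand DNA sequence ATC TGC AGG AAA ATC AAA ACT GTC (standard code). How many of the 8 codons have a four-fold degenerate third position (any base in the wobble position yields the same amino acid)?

Codon 1 ATC (Ile): third position 3-fold.
Codon 2 TGC (Cys): third position 2-fold.
Codon 3 AGG (Arg): third position 2-fold.
Codon 4 AAA (Lys): third position 2-fold.
Codon 5 ATC (Ile): third position 3-fold.
Codon 6 AAA (Lys): third position 2-fold.
Codon 7 ACT (Thr): third position 4-fold.
Codon 8 GTC (Val): third position 4-fold.
Four-fold degenerate third positions: 2.

2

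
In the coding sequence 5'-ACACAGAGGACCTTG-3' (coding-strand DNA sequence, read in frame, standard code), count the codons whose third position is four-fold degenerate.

2

Codon 1 ACA (Thr): third position 4-fold.
Codon 2 CAG (Gln): third position 2-fold.
Codon 3 AGG (Arg): third position 2-fold.
Codon 4 ACC (Thr): third position 4-fold.
Codon 5 TTG (Leu): third position 2-fold.
Four-fold degenerate third positions: 2.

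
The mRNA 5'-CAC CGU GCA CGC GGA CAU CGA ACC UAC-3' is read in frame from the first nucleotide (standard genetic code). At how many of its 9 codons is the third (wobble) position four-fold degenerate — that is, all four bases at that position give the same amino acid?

6

Codon 1 CAC (His): third position 2-fold.
Codon 2 CGU (Arg): third position 4-fold.
Codon 3 GCA (Ala): third position 4-fold.
Codon 4 CGC (Arg): third position 4-fold.
Codon 5 GGA (Gly): third position 4-fold.
Codon 6 CAU (His): third position 2-fold.
Codon 7 CGA (Arg): third position 4-fold.
Codon 8 ACC (Thr): third position 4-fold.
Codon 9 UAC (Tyr): third position 2-fold.
Four-fold degenerate third positions: 6.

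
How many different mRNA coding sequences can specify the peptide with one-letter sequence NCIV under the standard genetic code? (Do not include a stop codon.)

Asn: 2 codons.
Cys: 2 codons.
Ile: 3 codons.
Val: 4 codons.
2 × 2 × 3 × 4 = 48.

48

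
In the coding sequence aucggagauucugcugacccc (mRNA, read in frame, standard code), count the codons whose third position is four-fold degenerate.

4

Codon 1 AUC (Ile): third position 3-fold.
Codon 2 GGA (Gly): third position 4-fold.
Codon 3 GAU (Asp): third position 2-fold.
Codon 4 UCU (Ser): third position 4-fold.
Codon 5 GCU (Ala): third position 4-fold.
Codon 6 GAC (Asp): third position 2-fold.
Codon 7 CCC (Pro): third position 4-fold.
Four-fold degenerate third positions: 4.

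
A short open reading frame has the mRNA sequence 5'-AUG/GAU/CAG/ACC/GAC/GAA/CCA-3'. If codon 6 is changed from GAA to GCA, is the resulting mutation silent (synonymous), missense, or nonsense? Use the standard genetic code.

missense

Position 17 falls in codon 6: GAA → Glu.
After the substitution the codon is GCA → Ala.
Glu ≠ Ala, so this is a missense mutation.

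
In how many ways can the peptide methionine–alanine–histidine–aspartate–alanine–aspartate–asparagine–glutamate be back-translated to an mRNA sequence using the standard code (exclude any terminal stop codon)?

Met: 1 codon.
Ala: 4 codons.
His: 2 codons.
Asp: 2 codons.
Ala: 4 codons.
Asp: 2 codons.
Asn: 2 codons.
Glu: 2 codons.
1 × 4 × 2 × 2 × 4 × 2 × 2 × 2 = 512.

512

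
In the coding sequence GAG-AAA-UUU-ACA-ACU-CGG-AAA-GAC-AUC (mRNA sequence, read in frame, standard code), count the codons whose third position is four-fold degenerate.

3

Codon 1 GAG (Glu): third position 2-fold.
Codon 2 AAA (Lys): third position 2-fold.
Codon 3 UUU (Phe): third position 2-fold.
Codon 4 ACA (Thr): third position 4-fold.
Codon 5 ACU (Thr): third position 4-fold.
Codon 6 CGG (Arg): third position 4-fold.
Codon 7 AAA (Lys): third position 2-fold.
Codon 8 GAC (Asp): third position 2-fold.
Codon 9 AUC (Ile): third position 3-fold.
Four-fold degenerate third positions: 3.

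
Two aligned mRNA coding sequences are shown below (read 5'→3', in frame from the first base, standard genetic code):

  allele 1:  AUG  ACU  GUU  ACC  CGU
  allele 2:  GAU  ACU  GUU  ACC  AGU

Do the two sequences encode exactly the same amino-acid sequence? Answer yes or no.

no

Codon 1: AUG Met / GAU Asp — nonsynonymous.
Codon 2: ACU Thr / ACU Thr — identical.
Codon 3: GUU Val / GUU Val — identical.
Codon 4: ACC Thr / ACC Thr — identical.
Codon 5: CGU Arg / AGU Ser — nonsynonymous.
Nonsynonymous differences: 2 → different protein.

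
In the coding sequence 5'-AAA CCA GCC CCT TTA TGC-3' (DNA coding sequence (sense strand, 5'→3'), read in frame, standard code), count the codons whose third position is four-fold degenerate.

3

Codon 1 AAA (Lys): third position 2-fold.
Codon 2 CCA (Pro): third position 4-fold.
Codon 3 GCC (Ala): third position 4-fold.
Codon 4 CCT (Pro): third position 4-fold.
Codon 5 TTA (Leu): third position 2-fold.
Codon 6 TGC (Cys): third position 2-fold.
Four-fold degenerate third positions: 3.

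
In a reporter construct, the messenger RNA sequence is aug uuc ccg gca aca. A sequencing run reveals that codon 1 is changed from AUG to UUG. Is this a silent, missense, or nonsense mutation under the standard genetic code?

missense

Position 1 falls in codon 1: AUG → Met.
After the substitution the codon is UUG → Leu.
Met ≠ Leu, so this is a missense mutation.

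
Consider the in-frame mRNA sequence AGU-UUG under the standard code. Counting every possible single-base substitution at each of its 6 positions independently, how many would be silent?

3

Codon 1 (AGU, Ser): 1 synonymous substitution.
Codon 2 (UUG, Leu): 2 synonymous substitutions.
Total: 1 + 2 = 3.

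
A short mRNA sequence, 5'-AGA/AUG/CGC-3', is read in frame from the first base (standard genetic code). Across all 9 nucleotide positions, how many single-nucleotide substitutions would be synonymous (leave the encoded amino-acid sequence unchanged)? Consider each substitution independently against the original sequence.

5

Codon 1 (AGA, Arg): 2 synonymous substitutions.
Codon 2 (AUG, Met): 0 synonymous substitutions.
Codon 3 (CGC, Arg): 3 synonymous substitutions.
Total: 2 + 0 + 3 = 5.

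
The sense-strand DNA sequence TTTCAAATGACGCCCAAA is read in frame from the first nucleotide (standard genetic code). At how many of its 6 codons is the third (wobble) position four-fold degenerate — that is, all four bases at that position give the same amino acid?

Codon 1 TTT (Phe): third position 2-fold.
Codon 2 CAA (Gln): third position 2-fold.
Codon 3 ATG (Met): third position 1-fold.
Codon 4 ACG (Thr): third position 4-fold.
Codon 5 CCC (Pro): third position 4-fold.
Codon 6 AAA (Lys): third position 2-fold.
Four-fold degenerate third positions: 2.

2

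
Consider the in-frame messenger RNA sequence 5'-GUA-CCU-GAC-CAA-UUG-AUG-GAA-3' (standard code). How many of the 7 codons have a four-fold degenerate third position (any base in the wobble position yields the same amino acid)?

Codon 1 GUA (Val): third position 4-fold.
Codon 2 CCU (Pro): third position 4-fold.
Codon 3 GAC (Asp): third position 2-fold.
Codon 4 CAA (Gln): third position 2-fold.
Codon 5 UUG (Leu): third position 2-fold.
Codon 6 AUG (Met): third position 1-fold.
Codon 7 GAA (Glu): third position 2-fold.
Four-fold degenerate third positions: 2.

2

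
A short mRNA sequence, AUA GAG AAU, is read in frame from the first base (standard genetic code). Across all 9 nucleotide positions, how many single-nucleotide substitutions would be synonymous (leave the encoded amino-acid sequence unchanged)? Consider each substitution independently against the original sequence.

Codon 1 (AUA, Ile): 2 synonymous substitutions.
Codon 2 (GAG, Glu): 1 synonymous substitution.
Codon 3 (AAU, Asn): 1 synonymous substitution.
Total: 2 + 1 + 1 = 4.

4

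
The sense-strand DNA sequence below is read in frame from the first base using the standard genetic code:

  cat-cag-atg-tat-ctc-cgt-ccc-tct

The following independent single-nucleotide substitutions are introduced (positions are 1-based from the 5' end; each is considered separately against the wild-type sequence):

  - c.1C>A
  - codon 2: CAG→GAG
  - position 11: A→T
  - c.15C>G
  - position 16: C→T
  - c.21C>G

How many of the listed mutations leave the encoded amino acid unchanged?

2

Codon 1: CAT (His) → AAT (Asn) — missense.
Codon 2: CAG (Gln) → GAG (Glu) — missense.
Codon 4: TAT (Tyr) → TTT (Phe) — missense.
Codon 5: CTC (Leu) → CTG (Leu) — synonymous.
Codon 6: CGT (Arg) → TGT (Cys) — missense.
Codon 7: CCC (Pro) → CCG (Pro) — synonymous.
Synonymous: 2 of 6.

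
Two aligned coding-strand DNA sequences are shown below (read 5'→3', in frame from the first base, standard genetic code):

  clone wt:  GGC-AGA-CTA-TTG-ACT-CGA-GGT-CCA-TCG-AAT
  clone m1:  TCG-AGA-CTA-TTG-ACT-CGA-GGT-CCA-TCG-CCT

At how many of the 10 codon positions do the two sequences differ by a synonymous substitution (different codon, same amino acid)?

0

Codon 1: GGC Gly / TCG Ser — nonsynonymous.
Codon 2: AGA Arg / AGA Arg — identical.
Codon 3: CTA Leu / CTA Leu — identical.
Codon 4: TTG Leu / TTG Leu — identical.
Codon 5: ACT Thr / ACT Thr — identical.
Codon 6: CGA Arg / CGA Arg — identical.
Codon 7: GGT Gly / GGT Gly — identical.
Codon 8: CCA Pro / CCA Pro — identical.
Codon 9: TCG Ser / TCG Ser — identical.
Codon 10: AAT Asn / CCT Pro — nonsynonymous.
Synonymous differences: 0.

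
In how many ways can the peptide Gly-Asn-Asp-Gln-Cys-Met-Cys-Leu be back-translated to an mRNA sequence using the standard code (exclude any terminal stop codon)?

768

Gly: 4 codons.
Asn: 2 codons.
Asp: 2 codons.
Gln: 2 codons.
Cys: 2 codons.
Met: 1 codon.
Cys: 2 codons.
Leu: 6 codons.
4 × 2 × 2 × 2 × 2 × 1 × 2 × 6 = 768.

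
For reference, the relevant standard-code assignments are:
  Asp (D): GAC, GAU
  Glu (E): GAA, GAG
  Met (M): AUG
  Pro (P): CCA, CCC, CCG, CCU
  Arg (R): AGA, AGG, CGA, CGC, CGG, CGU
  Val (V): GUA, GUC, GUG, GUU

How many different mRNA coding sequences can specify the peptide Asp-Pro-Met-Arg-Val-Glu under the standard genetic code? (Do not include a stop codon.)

Asp: 2 codons.
Pro: 4 codons.
Met: 1 codon.
Arg: 6 codons.
Val: 4 codons.
Glu: 2 codons.
2 × 4 × 1 × 6 × 4 × 2 = 384.

384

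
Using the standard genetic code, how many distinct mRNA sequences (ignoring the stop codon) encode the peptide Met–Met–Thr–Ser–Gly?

Met: 1 codon.
Met: 1 codon.
Thr: 4 codons.
Ser: 6 codons.
Gly: 4 codons.
1 × 1 × 4 × 6 × 4 = 96.

96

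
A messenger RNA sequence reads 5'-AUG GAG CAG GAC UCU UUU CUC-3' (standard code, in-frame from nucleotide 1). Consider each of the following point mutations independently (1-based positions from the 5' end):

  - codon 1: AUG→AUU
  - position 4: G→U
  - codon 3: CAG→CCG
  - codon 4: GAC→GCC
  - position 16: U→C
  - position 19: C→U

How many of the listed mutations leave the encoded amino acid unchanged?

0

Codon 1: AUG (Met) → AUU (Ile) — missense.
Codon 2: GAG (Glu) → UAG (Stop) — nonsense.
Codon 3: CAG (Gln) → CCG (Pro) — missense.
Codon 4: GAC (Asp) → GCC (Ala) — missense.
Codon 6: UUU (Phe) → CUU (Leu) — missense.
Codon 7: CUC (Leu) → UUC (Phe) — missense.
Synonymous: 0 of 6.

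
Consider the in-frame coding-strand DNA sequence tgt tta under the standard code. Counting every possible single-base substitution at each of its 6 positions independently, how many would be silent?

3

Codon 1 (TGT, Cys): 1 synonymous substitution.
Codon 2 (TTA, Leu): 2 synonymous substitutions.
Total: 1 + 2 = 3.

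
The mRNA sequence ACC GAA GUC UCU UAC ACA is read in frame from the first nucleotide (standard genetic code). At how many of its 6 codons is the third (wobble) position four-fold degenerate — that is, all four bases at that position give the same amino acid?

Codon 1 ACC (Thr): third position 4-fold.
Codon 2 GAA (Glu): third position 2-fold.
Codon 3 GUC (Val): third position 4-fold.
Codon 4 UCU (Ser): third position 4-fold.
Codon 5 UAC (Tyr): third position 2-fold.
Codon 6 ACA (Thr): third position 4-fold.
Four-fold degenerate third positions: 4.

4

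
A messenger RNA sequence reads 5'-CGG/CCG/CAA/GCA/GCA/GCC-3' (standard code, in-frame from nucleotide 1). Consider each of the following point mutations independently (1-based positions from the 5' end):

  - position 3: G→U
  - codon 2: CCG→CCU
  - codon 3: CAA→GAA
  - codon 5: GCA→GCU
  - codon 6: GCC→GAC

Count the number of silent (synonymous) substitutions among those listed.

3

Codon 1: CGG (Arg) → CGU (Arg) — synonymous.
Codon 2: CCG (Pro) → CCU (Pro) — synonymous.
Codon 3: CAA (Gln) → GAA (Glu) — missense.
Codon 5: GCA (Ala) → GCU (Ala) — synonymous.
Codon 6: GCC (Ala) → GAC (Asp) — missense.
Synonymous: 3 of 5.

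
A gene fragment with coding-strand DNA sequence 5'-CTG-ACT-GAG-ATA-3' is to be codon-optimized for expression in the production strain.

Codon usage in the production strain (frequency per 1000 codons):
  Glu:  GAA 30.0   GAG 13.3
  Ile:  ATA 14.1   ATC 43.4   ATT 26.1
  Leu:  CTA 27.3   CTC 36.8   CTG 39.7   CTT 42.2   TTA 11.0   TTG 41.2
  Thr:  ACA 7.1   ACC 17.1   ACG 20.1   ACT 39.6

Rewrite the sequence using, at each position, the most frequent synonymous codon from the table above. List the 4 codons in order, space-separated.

Codon 1 (Leu): best is CTT at 42.2.
Codon 2 (Thr): best is ACT at 39.6.
Codon 3 (Glu): best is GAA at 30.0.
Codon 4 (Ile): best is ATC at 43.4.

CTT ACT GAA ATC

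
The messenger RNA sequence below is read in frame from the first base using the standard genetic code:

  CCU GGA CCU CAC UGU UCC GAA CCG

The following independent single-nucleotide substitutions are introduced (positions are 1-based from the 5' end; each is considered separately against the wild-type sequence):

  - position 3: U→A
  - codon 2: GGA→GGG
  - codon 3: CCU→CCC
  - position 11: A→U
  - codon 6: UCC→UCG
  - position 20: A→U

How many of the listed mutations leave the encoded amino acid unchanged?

4

Codon 1: CCU (Pro) → CCA (Pro) — synonymous.
Codon 2: GGA (Gly) → GGG (Gly) — synonymous.
Codon 3: CCU (Pro) → CCC (Pro) — synonymous.
Codon 4: CAC (His) → CUC (Leu) — missense.
Codon 6: UCC (Ser) → UCG (Ser) — synonymous.
Codon 7: GAA (Glu) → GUA (Val) — missense.
Synonymous: 4 of 6.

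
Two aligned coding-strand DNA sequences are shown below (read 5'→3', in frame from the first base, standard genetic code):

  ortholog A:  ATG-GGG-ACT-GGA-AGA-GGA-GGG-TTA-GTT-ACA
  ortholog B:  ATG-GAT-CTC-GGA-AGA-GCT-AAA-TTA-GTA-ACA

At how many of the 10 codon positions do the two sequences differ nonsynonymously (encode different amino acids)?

Codon 1: ATG Met / ATG Met — identical.
Codon 2: GGG Gly / GAT Asp — nonsynonymous.
Codon 3: ACT Thr / CTC Leu — nonsynonymous.
Codon 4: GGA Gly / GGA Gly — identical.
Codon 5: AGA Arg / AGA Arg — identical.
Codon 6: GGA Gly / GCT Ala — nonsynonymous.
Codon 7: GGG Gly / AAA Lys — nonsynonymous.
Codon 8: TTA Leu / TTA Leu — identical.
Codon 9: GTT Val / GTA Val — synonymous.
Codon 10: ACA Thr / ACA Thr — identical.
Nonsynonymous differences: 4.

4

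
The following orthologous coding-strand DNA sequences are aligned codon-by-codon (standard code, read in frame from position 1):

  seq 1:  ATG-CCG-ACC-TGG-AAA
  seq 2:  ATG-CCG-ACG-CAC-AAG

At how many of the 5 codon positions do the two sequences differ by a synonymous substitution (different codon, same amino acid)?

2

Codon 1: ATG Met / ATG Met — identical.
Codon 2: CCG Pro / CCG Pro — identical.
Codon 3: ACC Thr / ACG Thr — synonymous.
Codon 4: TGG Trp / CAC His — nonsynonymous.
Codon 5: AAA Lys / AAG Lys — synonymous.
Synonymous differences: 2.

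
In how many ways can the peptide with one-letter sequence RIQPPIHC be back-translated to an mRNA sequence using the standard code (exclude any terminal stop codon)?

6912

Arg: 6 codons.
Ile: 3 codons.
Gln: 2 codons.
Pro: 4 codons.
Pro: 4 codons.
Ile: 3 codons.
His: 2 codons.
Cys: 2 codons.
6 × 3 × 2 × 4 × 4 × 3 × 2 × 2 = 6912.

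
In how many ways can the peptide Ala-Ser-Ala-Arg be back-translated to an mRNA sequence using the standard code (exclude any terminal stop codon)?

576

Ala: 4 codons.
Ser: 6 codons.
Ala: 4 codons.
Arg: 6 codons.
4 × 6 × 4 × 6 = 576.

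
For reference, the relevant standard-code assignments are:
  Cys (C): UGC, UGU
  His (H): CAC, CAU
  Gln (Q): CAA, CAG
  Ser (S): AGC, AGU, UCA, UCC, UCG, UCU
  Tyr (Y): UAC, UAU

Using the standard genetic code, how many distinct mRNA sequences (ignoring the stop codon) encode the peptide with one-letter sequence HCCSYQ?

His: 2 codons.
Cys: 2 codons.
Cys: 2 codons.
Ser: 6 codons.
Tyr: 2 codons.
Gln: 2 codons.
2 × 2 × 2 × 6 × 2 × 2 = 192.

192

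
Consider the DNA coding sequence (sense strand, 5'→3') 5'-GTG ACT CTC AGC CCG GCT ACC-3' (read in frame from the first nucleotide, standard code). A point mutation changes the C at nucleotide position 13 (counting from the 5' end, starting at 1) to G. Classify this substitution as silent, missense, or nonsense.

missense

Position 13 falls in codon 5: CCG → Pro.
After the substitution the codon is GCG → Ala.
Pro ≠ Ala, so this is a missense mutation.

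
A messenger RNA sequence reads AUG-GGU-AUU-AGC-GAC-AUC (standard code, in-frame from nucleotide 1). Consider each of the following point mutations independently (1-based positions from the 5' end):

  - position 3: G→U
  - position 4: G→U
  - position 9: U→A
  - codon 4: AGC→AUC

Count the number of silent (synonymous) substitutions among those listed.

1

Codon 1: AUG (Met) → AUU (Ile) — missense.
Codon 2: GGU (Gly) → UGU (Cys) — missense.
Codon 3: AUU (Ile) → AUA (Ile) — synonymous.
Codon 4: AGC (Ser) → AUC (Ile) — missense.
Synonymous: 1 of 4.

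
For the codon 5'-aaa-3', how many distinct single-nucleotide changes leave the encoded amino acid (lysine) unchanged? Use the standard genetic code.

Position 1: none → 0 synonymous.
Position 2: none → 0 synonymous.
Position 3: AAG → 1 synonymous.
Total: 0 + 0 + 1 = 1.

1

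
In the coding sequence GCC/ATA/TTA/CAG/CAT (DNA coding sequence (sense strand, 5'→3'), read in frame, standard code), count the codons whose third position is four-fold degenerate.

1

Codon 1 GCC (Ala): third position 4-fold.
Codon 2 ATA (Ile): third position 3-fold.
Codon 3 TTA (Leu): third position 2-fold.
Codon 4 CAG (Gln): third position 2-fold.
Codon 5 CAT (His): third position 2-fold.
Four-fold degenerate third positions: 1.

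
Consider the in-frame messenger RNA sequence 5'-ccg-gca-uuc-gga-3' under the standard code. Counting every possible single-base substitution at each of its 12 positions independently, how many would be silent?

Codon 1 (CCG, Pro): 3 synonymous substitutions.
Codon 2 (GCA, Ala): 3 synonymous substitutions.
Codon 3 (UUC, Phe): 1 synonymous substitution.
Codon 4 (GGA, Gly): 3 synonymous substitutions.
Total: 3 + 3 + 1 + 3 = 10.

10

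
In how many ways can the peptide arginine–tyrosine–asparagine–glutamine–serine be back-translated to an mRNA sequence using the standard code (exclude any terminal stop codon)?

288

Arg: 6 codons.
Tyr: 2 codons.
Asn: 2 codons.
Gln: 2 codons.
Ser: 6 codons.
6 × 2 × 2 × 2 × 6 = 288.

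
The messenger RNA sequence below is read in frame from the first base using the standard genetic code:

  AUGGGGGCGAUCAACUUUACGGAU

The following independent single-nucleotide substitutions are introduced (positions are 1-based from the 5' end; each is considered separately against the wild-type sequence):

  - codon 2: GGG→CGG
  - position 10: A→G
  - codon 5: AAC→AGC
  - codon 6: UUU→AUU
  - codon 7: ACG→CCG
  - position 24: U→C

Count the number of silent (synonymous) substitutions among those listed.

Codon 2: GGG (Gly) → CGG (Arg) — missense.
Codon 4: AUC (Ile) → GUC (Val) — missense.
Codon 5: AAC (Asn) → AGC (Ser) — missense.
Codon 6: UUU (Phe) → AUU (Ile) — missense.
Codon 7: ACG (Thr) → CCG (Pro) — missense.
Codon 8: GAU (Asp) → GAC (Asp) — synonymous.
Synonymous: 1 of 6.

1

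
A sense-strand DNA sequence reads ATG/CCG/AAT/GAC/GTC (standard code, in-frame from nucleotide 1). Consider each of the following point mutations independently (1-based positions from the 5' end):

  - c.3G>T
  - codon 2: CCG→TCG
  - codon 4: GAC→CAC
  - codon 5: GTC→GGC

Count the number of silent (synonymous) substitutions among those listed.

Codon 1: ATG (Met) → ATT (Ile) — missense.
Codon 2: CCG (Pro) → TCG (Ser) — missense.
Codon 4: GAC (Asp) → CAC (His) — missense.
Codon 5: GTC (Val) → GGC (Gly) — missense.
Synonymous: 0 of 4.

0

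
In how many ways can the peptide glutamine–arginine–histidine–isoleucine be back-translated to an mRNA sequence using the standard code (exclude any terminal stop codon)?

72

Gln: 2 codons.
Arg: 6 codons.
His: 2 codons.
Ile: 3 codons.
2 × 6 × 2 × 3 = 72.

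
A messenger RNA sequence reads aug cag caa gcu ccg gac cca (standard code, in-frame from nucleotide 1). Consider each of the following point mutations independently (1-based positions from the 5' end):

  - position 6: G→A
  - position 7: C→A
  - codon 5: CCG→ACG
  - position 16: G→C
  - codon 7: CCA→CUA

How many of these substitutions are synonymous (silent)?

1

Codon 2: CAG (Gln) → CAA (Gln) — synonymous.
Codon 3: CAA (Gln) → AAA (Lys) — missense.
Codon 5: CCG (Pro) → ACG (Thr) — missense.
Codon 6: GAC (Asp) → CAC (His) — missense.
Codon 7: CCA (Pro) → CUA (Leu) — missense.
Synonymous: 1 of 5.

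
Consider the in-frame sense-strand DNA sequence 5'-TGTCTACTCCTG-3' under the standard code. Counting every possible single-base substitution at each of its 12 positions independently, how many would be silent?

12

Codon 1 (TGT, Cys): 1 synonymous substitution.
Codon 2 (CTA, Leu): 4 synonymous substitutions.
Codon 3 (CTC, Leu): 3 synonymous substitutions.
Codon 4 (CTG, Leu): 4 synonymous substitutions.
Total: 1 + 4 + 3 + 4 = 12.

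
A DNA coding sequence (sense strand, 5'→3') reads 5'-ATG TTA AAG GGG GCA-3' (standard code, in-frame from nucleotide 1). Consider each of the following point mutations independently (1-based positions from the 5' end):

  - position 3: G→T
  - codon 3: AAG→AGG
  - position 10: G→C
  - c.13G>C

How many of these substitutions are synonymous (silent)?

Codon 1: ATG (Met) → ATT (Ile) — missense.
Codon 3: AAG (Lys) → AGG (Arg) — missense.
Codon 4: GGG (Gly) → CGG (Arg) — missense.
Codon 5: GCA (Ala) → CCA (Pro) — missense.
Synonymous: 0 of 4.

0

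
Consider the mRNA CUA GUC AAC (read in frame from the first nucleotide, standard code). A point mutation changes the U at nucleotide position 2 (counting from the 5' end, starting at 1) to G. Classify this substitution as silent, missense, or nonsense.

Position 2 falls in codon 1: CUA → Leu.
After the substitution the codon is CGA → Arg.
Leu ≠ Arg, so this is a missense mutation.

missense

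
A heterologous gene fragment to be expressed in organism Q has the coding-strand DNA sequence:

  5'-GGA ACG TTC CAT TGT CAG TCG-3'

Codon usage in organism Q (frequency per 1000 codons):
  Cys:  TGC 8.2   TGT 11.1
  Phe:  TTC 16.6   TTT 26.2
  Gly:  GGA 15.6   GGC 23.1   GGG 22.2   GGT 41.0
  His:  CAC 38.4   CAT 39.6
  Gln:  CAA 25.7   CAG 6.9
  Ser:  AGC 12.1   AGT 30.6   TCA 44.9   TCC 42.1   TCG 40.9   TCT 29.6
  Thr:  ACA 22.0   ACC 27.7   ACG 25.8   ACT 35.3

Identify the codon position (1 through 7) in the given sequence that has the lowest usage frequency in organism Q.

Codon 1 GGA (Gly): 15.6 per 1000.
Codon 2 ACG (Thr): 25.8 per 1000.
Codon 3 TTC (Phe): 16.6 per 1000.
Codon 4 CAT (His): 39.6 per 1000.
Codon 5 TGT (Cys): 11.1 per 1000.
Codon 6 CAG (Gln): 6.9 per 1000.
Codon 7 TCG (Ser): 40.9 per 1000.
Lowest frequency is 6.9 at codon 6.

6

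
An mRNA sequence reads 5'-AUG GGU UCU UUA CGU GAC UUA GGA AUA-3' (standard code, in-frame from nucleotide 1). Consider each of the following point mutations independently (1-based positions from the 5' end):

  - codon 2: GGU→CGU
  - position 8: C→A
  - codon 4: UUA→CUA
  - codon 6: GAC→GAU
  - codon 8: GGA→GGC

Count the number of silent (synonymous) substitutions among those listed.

3

Codon 2: GGU (Gly) → CGU (Arg) — missense.
Codon 3: UCU (Ser) → UAU (Tyr) — missense.
Codon 4: UUA (Leu) → CUA (Leu) — synonymous.
Codon 6: GAC (Asp) → GAU (Asp) — synonymous.
Codon 8: GGA (Gly) → GGC (Gly) — synonymous.
Synonymous: 3 of 5.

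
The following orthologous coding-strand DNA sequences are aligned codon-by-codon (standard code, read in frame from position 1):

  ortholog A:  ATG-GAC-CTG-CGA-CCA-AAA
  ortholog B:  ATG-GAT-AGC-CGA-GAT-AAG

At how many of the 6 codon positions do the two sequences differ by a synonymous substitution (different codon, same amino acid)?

2

Codon 1: ATG Met / ATG Met — identical.
Codon 2: GAC Asp / GAT Asp — synonymous.
Codon 3: CTG Leu / AGC Ser — nonsynonymous.
Codon 4: CGA Arg / CGA Arg — identical.
Codon 5: CCA Pro / GAT Asp — nonsynonymous.
Codon 6: AAA Lys / AAG Lys — synonymous.
Synonymous differences: 2.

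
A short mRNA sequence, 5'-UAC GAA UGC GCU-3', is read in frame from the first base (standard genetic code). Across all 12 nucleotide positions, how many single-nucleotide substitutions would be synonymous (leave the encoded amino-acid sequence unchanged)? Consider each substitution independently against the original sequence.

Codon 1 (UAC, Tyr): 1 synonymous substitution.
Codon 2 (GAA, Glu): 1 synonymous substitution.
Codon 3 (UGC, Cys): 1 synonymous substitution.
Codon 4 (GCU, Ala): 3 synonymous substitutions.
Total: 1 + 1 + 1 + 3 = 6.

6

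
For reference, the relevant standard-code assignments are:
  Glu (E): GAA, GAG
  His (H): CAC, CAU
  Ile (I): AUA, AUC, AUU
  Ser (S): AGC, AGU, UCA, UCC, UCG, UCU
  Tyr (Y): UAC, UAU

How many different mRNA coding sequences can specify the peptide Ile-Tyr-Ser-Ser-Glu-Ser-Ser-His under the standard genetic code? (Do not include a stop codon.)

31104

Ile: 3 codons.
Tyr: 2 codons.
Ser: 6 codons.
Ser: 6 codons.
Glu: 2 codons.
Ser: 6 codons.
Ser: 6 codons.
His: 2 codons.
3 × 2 × 6 × 6 × 2 × 6 × 6 × 2 = 31104.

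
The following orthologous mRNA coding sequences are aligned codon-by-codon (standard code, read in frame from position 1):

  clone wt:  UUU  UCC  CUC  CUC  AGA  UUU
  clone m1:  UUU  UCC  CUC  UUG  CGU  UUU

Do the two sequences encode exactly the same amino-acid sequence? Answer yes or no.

Codon 1: UUU Phe / UUU Phe — identical.
Codon 2: UCC Ser / UCC Ser — identical.
Codon 3: CUC Leu / CUC Leu — identical.
Codon 4: CUC Leu / UUG Leu — synonymous.
Codon 5: AGA Arg / CGU Arg — synonymous.
Codon 6: UUU Phe / UUU Phe — identical.
Nonsynonymous differences: 0 → same protein.

yes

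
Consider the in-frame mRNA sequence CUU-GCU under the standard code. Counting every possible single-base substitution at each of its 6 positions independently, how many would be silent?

6

Codon 1 (CUU, Leu): 3 synonymous substitutions.
Codon 2 (GCU, Ala): 3 synonymous substitutions.
Total: 3 + 3 = 6.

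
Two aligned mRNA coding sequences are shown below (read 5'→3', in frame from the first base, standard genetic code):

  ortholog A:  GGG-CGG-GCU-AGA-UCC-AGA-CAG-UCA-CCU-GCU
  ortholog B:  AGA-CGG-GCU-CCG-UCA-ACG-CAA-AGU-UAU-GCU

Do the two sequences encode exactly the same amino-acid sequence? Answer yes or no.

Codon 1: GGG Gly / AGA Arg — nonsynonymous.
Codon 2: CGG Arg / CGG Arg — identical.
Codon 3: GCU Ala / GCU Ala — identical.
Codon 4: AGA Arg / CCG Pro — nonsynonymous.
Codon 5: UCC Ser / UCA Ser — synonymous.
Codon 6: AGA Arg / ACG Thr — nonsynonymous.
Codon 7: CAG Gln / CAA Gln — synonymous.
Codon 8: UCA Ser / AGU Ser — synonymous.
Codon 9: CCU Pro / UAU Tyr — nonsynonymous.
Codon 10: GCU Ala / GCU Ala — identical.
Nonsynonymous differences: 4 → different protein.

no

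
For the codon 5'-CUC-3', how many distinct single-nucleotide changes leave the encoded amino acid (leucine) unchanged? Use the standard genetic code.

3

Position 1: none → 0 synonymous.
Position 2: none → 0 synonymous.
Position 3: CUU, CUA, CUG → 3 synonymous.
Total: 0 + 0 + 3 = 3.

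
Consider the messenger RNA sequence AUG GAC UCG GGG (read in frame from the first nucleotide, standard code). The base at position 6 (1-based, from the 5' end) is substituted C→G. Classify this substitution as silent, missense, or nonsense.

missense

Position 6 falls in codon 2: GAC → Asp.
After the substitution the codon is GAG → Glu.
Asp ≠ Glu, so this is a missense mutation.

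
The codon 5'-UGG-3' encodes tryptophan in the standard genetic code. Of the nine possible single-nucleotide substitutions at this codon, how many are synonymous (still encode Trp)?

Position 1: none → 0 synonymous.
Position 2: none → 0 synonymous.
Position 3: none → 0 synonymous.
Total: 0 + 0 + 0 = 0.

0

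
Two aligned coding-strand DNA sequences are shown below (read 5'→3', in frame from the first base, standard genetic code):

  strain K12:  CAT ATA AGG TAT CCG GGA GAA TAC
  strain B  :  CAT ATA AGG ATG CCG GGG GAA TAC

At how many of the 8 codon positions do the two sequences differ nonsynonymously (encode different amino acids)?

Codon 1: CAT His / CAT His — identical.
Codon 2: ATA Ile / ATA Ile — identical.
Codon 3: AGG Arg / AGG Arg — identical.
Codon 4: TAT Tyr / ATG Met — nonsynonymous.
Codon 5: CCG Pro / CCG Pro — identical.
Codon 6: GGA Gly / GGG Gly — synonymous.
Codon 7: GAA Glu / GAA Glu — identical.
Codon 8: TAC Tyr / TAC Tyr — identical.
Nonsynonymous differences: 1.

1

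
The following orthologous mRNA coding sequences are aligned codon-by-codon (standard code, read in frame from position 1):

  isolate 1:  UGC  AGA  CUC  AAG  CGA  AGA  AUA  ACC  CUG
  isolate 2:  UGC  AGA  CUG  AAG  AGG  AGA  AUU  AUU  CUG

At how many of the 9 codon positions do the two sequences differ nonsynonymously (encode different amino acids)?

Codon 1: UGC Cys / UGC Cys — identical.
Codon 2: AGA Arg / AGA Arg — identical.
Codon 3: CUC Leu / CUG Leu — synonymous.
Codon 4: AAG Lys / AAG Lys — identical.
Codon 5: CGA Arg / AGG Arg — synonymous.
Codon 6: AGA Arg / AGA Arg — identical.
Codon 7: AUA Ile / AUU Ile — synonymous.
Codon 8: ACC Thr / AUU Ile — nonsynonymous.
Codon 9: CUG Leu / CUG Leu — identical.
Nonsynonymous differences: 1.

1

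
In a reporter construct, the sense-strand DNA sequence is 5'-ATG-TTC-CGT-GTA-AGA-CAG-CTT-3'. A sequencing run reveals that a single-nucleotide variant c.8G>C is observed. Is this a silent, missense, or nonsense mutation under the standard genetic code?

missense

Position 8 falls in codon 3: CGT → Arg.
After the substitution the codon is CCT → Pro.
Arg ≠ Pro, so this is a missense mutation.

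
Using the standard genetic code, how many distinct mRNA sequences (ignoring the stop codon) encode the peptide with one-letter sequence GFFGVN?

Gly: 4 codons.
Phe: 2 codons.
Phe: 2 codons.
Gly: 4 codons.
Val: 4 codons.
Asn: 2 codons.
4 × 2 × 2 × 4 × 4 × 2 = 512.

512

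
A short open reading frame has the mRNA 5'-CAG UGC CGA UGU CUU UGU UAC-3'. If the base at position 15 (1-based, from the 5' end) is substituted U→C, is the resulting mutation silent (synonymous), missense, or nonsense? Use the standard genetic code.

silent

Position 15 falls in codon 5: CUU → Leu.
After the substitution the codon is CUC → Leu.
Both encode Leu, so the change is synonymous.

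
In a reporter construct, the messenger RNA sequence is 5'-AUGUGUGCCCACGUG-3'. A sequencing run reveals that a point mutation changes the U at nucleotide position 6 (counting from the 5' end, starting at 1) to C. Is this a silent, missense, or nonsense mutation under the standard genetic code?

silent

Position 6 falls in codon 2: UGU → Cys.
After the substitution the codon is UGC → Cys.
Both encode Cys, so the change is synonymous.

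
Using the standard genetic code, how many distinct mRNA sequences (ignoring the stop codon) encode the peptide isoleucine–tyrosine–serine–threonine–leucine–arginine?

5184

Ile: 3 codons.
Tyr: 2 codons.
Ser: 6 codons.
Thr: 4 codons.
Leu: 6 codons.
Arg: 6 codons.
3 × 2 × 6 × 4 × 6 × 6 = 5184.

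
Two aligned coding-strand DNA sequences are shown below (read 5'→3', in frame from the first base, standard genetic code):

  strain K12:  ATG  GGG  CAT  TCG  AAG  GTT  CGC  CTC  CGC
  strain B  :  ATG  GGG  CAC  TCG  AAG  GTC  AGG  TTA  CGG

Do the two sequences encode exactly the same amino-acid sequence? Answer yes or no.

Codon 1: ATG Met / ATG Met — identical.
Codon 2: GGG Gly / GGG Gly — identical.
Codon 3: CAT His / CAC His — synonymous.
Codon 4: TCG Ser / TCG Ser — identical.
Codon 5: AAG Lys / AAG Lys — identical.
Codon 6: GTT Val / GTC Val — synonymous.
Codon 7: CGC Arg / AGG Arg — synonymous.
Codon 8: CTC Leu / TTA Leu — synonymous.
Codon 9: CGC Arg / CGG Arg — synonymous.
Nonsynonymous differences: 0 → same protein.

yes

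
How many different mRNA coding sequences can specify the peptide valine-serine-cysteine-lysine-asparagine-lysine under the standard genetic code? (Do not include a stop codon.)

Val: 4 codons.
Ser: 6 codons.
Cys: 2 codons.
Lys: 2 codons.
Asn: 2 codons.
Lys: 2 codons.
4 × 6 × 2 × 2 × 2 × 2 = 384.

384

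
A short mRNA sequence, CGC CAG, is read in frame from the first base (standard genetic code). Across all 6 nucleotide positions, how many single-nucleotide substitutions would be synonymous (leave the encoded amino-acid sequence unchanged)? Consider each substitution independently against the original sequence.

4

Codon 1 (CGC, Arg): 3 synonymous substitutions.
Codon 2 (CAG, Gln): 1 synonymous substitution.
Total: 3 + 1 = 4.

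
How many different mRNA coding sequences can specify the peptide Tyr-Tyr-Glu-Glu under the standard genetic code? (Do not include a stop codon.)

Tyr: 2 codons.
Tyr: 2 codons.
Glu: 2 codons.
Glu: 2 codons.
2 × 2 × 2 × 2 = 16.

16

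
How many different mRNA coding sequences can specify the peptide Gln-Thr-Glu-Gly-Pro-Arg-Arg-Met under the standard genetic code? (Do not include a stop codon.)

9216

Gln: 2 codons.
Thr: 4 codons.
Glu: 2 codons.
Gly: 4 codons.
Pro: 4 codons.
Arg: 6 codons.
Arg: 6 codons.
Met: 1 codon.
2 × 4 × 2 × 4 × 4 × 6 × 6 × 1 = 9216.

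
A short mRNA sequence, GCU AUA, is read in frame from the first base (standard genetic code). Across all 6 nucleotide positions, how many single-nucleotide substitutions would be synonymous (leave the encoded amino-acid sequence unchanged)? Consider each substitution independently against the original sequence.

5

Codon 1 (GCU, Ala): 3 synonymous substitutions.
Codon 2 (AUA, Ile): 2 synonymous substitutions.
Total: 3 + 2 = 5.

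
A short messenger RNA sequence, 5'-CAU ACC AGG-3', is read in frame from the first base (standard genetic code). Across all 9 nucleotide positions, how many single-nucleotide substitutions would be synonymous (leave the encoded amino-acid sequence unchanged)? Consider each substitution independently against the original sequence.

6

Codon 1 (CAU, His): 1 synonymous substitution.
Codon 2 (ACC, Thr): 3 synonymous substitutions.
Codon 3 (AGG, Arg): 2 synonymous substitutions.
Total: 1 + 3 + 2 = 6.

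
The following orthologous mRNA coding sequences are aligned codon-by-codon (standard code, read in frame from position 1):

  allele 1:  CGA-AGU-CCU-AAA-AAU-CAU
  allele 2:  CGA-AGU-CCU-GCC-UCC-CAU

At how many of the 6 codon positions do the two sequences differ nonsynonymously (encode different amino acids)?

Codon 1: CGA Arg / CGA Arg — identical.
Codon 2: AGU Ser / AGU Ser — identical.
Codon 3: CCU Pro / CCU Pro — identical.
Codon 4: AAA Lys / GCC Ala — nonsynonymous.
Codon 5: AAU Asn / UCC Ser — nonsynonymous.
Codon 6: CAU His / CAU His — identical.
Nonsynonymous differences: 2.

2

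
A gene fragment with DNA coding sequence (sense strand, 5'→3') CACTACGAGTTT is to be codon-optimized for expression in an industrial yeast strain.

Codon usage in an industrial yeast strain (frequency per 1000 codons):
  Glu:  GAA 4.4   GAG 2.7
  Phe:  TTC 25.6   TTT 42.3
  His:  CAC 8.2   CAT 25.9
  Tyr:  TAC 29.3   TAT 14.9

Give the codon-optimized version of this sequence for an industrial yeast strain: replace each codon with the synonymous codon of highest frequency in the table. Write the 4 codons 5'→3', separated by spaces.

CAT TAC GAA TTT

Codon 1 (His): best is CAT at 25.9.
Codon 2 (Tyr): best is TAC at 29.3.
Codon 3 (Glu): best is GAA at 4.4.
Codon 4 (Phe): best is TTT at 42.3.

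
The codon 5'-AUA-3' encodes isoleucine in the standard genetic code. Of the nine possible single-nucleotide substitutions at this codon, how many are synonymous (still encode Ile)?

2

Position 1: none → 0 synonymous.
Position 2: none → 0 synonymous.
Position 3: AUU, AUC → 2 synonymous.
Total: 0 + 0 + 2 = 2.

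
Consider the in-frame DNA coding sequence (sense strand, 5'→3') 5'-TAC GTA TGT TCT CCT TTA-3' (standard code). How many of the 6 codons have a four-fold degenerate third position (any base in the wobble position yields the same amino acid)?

3

Codon 1 TAC (Tyr): third position 2-fold.
Codon 2 GTA (Val): third position 4-fold.
Codon 3 TGT (Cys): third position 2-fold.
Codon 4 TCT (Ser): third position 4-fold.
Codon 5 CCT (Pro): third position 4-fold.
Codon 6 TTA (Leu): third position 2-fold.
Four-fold degenerate third positions: 3.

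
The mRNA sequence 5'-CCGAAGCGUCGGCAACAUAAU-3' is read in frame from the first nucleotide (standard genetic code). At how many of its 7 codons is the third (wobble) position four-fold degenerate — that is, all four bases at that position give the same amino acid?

3

Codon 1 CCG (Pro): third position 4-fold.
Codon 2 AAG (Lys): third position 2-fold.
Codon 3 CGU (Arg): third position 4-fold.
Codon 4 CGG (Arg): third position 4-fold.
Codon 5 CAA (Gln): third position 2-fold.
Codon 6 CAU (His): third position 2-fold.
Codon 7 AAU (Asn): third position 2-fold.
Four-fold degenerate third positions: 3.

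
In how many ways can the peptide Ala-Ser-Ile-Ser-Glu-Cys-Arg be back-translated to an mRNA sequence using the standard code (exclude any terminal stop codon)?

Ala: 4 codons.
Ser: 6 codons.
Ile: 3 codons.
Ser: 6 codons.
Glu: 2 codons.
Cys: 2 codons.
Arg: 6 codons.
4 × 6 × 3 × 6 × 2 × 2 × 6 = 10368.

10368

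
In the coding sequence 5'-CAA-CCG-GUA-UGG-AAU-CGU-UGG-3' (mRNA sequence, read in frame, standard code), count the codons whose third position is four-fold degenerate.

Codon 1 CAA (Gln): third position 2-fold.
Codon 2 CCG (Pro): third position 4-fold.
Codon 3 GUA (Val): third position 4-fold.
Codon 4 UGG (Trp): third position 1-fold.
Codon 5 AAU (Asn): third position 2-fold.
Codon 6 CGU (Arg): third position 4-fold.
Codon 7 UGG (Trp): third position 1-fold.
Four-fold degenerate third positions: 3.

3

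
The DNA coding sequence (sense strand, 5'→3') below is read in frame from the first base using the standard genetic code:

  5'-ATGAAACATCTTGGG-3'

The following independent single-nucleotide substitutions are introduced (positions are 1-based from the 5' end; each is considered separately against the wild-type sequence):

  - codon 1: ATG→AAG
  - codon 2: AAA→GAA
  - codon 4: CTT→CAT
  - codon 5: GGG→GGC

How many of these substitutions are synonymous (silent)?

1

Codon 1: ATG (Met) → AAG (Lys) — missense.
Codon 2: AAA (Lys) → GAA (Glu) — missense.
Codon 4: CTT (Leu) → CAT (His) — missense.
Codon 5: GGG (Gly) → GGC (Gly) — synonymous.
Synonymous: 1 of 4.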